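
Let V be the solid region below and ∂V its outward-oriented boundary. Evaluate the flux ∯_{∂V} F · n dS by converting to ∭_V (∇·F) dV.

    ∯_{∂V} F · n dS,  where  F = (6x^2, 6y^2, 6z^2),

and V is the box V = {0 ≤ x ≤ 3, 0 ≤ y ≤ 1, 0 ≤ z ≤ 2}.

By the divergence theorem,

    ∯_{∂V} F · n dS = ∭_V (∇ · F) dV.

Compute the divergence:
    ∇ · F = ∂F_x/∂x + ∂F_y/∂y + ∂F_z/∂z = 12x + 12y + 12z.

V is a rectangular box, so dV = dx dy dz with 0 ≤ x ≤ 3, 0 ≤ y ≤ 1, 0 ≤ z ≤ 2.

Integrate (12x + 12y + 12z) over V as an iterated integral:

    ∭_V (∇·F) dV = ∫_0^{3} ∫_0^{1} ∫_0^{2} (12x + 12y + 12z) dz dy dx.

Inner (z from 0 to 2): 24x + 24y + 24.
Middle (y from 0 to 1): 24x + 36.
Outer (x from 0 to 3): 216.

Therefore ∯_{∂V} F · n dS = 216.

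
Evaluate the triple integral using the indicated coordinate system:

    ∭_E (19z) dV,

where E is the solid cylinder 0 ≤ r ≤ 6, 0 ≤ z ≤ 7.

In cylindrical coordinates, x = r cos(θ), y = r sin(θ), z = z, and dV = r dr dθ dz.

The integrand becomes 19z, so

    ∭_E (19z) dV = ∫_{0}^{2π} ∫_{0}^{6} ∫_{0}^{7} (19z) · r dz dr dθ.

Inner (z): 931r/2.
Middle (r from 0 to 6): 8379.
Outer (θ): 16758π.

Therefore the triple integral equals 16758π.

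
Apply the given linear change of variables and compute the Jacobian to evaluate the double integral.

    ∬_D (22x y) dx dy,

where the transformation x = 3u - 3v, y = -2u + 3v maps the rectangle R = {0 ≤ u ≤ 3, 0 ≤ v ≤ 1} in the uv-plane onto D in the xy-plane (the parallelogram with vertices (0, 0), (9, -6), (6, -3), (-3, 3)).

Compute the Jacobian determinant of (x, y) with respect to (u, v):

    ∂(x,y)/∂(u,v) = | 3  -3 | = (3)(3) - (-3)(-2) = 3.
                   | -2  3 |

Its absolute value is |J| = 3 (the area scaling factor).

Substituting x = 3u - 3v, y = -2u + 3v into the integrand,

    22x y → -132u^2 + 330u v - 198v^2,

so the integral becomes

    ∬_R (-132u^2 + 330u v - 198v^2) · |J| du dv = ∫_0^3 ∫_0^1 (-396u^2 + 990u v - 594v^2) dv du.

Inner (v): -396u^2 + 495u - 198.
Outer (u): -3861/2.

Therefore ∬_D (22x y) dx dy = -3861/2.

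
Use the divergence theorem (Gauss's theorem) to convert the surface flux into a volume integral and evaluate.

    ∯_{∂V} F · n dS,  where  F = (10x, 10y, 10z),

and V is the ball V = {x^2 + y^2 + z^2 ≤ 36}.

By the divergence theorem,

    ∯_{∂V} F · n dS = ∭_V (∇ · F) dV.

Compute the divergence:
    ∇ · F = ∂F_x/∂x + ∂F_y/∂y + ∂F_z/∂z = 10 + 10 + 10 = 30.

In spherical coordinates, x = ρ sin(φ) cos(θ), y = ρ sin(φ) sin(θ), z = ρ cos(φ), dV = ρ^2 sin(φ) dρ dφ dθ, with 0 ≤ ρ ≤ 6, 0 ≤ φ ≤ π, 0 ≤ θ ≤ 2π.

The integrand, after substitution and multiplying by the volume element, becomes (30) · ρ^2 sin(φ), so

    ∭_V (∇·F) dV = ∫_0^{2π} ∫_0^{π} ∫_0^{6} (30) · ρ^2 sin(φ) dρ dφ dθ.

Inner (ρ from 0 to 6): 2160sin(φ).
Middle (φ from 0 to π): 4320.
Outer (θ from 0 to 2π): 8640π.

Therefore ∯_{∂V} F · n dS = 8640π.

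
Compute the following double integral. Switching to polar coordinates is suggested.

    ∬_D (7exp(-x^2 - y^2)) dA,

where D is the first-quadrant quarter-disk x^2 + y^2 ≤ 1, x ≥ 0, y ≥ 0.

The region D is 0 ≤ r ≤ 1, 0 ≤ θ ≤ π/2 in polar coordinates, where x = r cos(θ), y = r sin(θ), and dA = r dr dθ.

Under the substitution, the integrand becomes 7exp(-r^2), so

    ∬_D (7exp(-x^2 - y^2)) dA = ∫_{0}^{π/2} ∫_{0}^{1} (7exp(-r^2)) · r dr dθ.

Inner integral (in r): ∫_{0}^{1} (7exp(-r^2)) · r dr = 7/2 - 7exp(-1)/2.

Outer integral (in θ): ∫_{0}^{π/2} (7/2 - 7exp(-1)/2) dθ = -7π (1 - e)exp(-1)/4.

Therefore ∬_D (7exp(-x^2 - y^2)) dA = -7π (1 - e)exp(-1)/4.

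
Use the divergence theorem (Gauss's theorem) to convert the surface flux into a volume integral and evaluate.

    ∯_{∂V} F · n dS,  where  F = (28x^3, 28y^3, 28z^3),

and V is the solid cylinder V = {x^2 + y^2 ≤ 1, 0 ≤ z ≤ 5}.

By the divergence theorem,

    ∯_{∂V} F · n dS = ∭_V (∇ · F) dV.

Compute the divergence:
    ∇ · F = ∂F_x/∂x + ∂F_y/∂y + ∂F_z/∂z = 84x^2 + 84y^2 + 84z^2.

In cylindrical coordinates, x = r cos(θ), y = r sin(θ), z = z, dV = r dr dθ dz, with 0 ≤ r ≤ 1, 0 ≤ θ ≤ 2π, 0 ≤ z ≤ 5.

The integrand, after substitution and multiplying by the volume element, becomes (84r^2 + 84z^2) · r, so

    ∭_V (∇·F) dV = ∫_0^{2π} ∫_0^{1} ∫_0^{5} (84r^2 + 84z^2) · r dz dr dθ.

Inner (z from 0 to 5): 420r^3 + 3500r.
Middle (r from 0 to 1): 1855.
Outer (θ from 0 to 2π): 3710π.

Therefore ∯_{∂V} F · n dS = 3710π.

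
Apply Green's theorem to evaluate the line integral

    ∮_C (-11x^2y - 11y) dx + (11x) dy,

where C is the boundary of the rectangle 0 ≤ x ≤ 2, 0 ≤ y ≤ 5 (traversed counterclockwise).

Green's theorem converts the closed line integral into a double integral over the enclosed region D:

    ∮_C P dx + Q dy = ∬_D (∂Q/∂x - ∂P/∂y) dA.

Here P = -11x^2y - 11y, Q = 11x, so

    ∂Q/∂x = 11,    ∂P/∂y = -11x^2 - 11,
    ∂Q/∂x - ∂P/∂y = 11x^2 + 22.

D is the region 0 ≤ x ≤ 2, 0 ≤ y ≤ 5. Evaluating the double integral:

    ∬_D (11x^2 + 22) dA = ∫_0^{2} ∫_0^{5} (11x^2 + 22) dy dx.

Inner (y from 0 to 5): 55x^2 + 110.
Outer (x from 0 to 2): 1100/3.

Therefore ∮_C P dx + Q dy = 1100/3.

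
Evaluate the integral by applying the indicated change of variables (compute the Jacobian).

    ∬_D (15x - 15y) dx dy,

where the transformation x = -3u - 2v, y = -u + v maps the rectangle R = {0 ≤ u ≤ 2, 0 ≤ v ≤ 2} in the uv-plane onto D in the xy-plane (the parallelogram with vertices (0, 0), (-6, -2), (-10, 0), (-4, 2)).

Compute the Jacobian determinant of (x, y) with respect to (u, v):

    ∂(x,y)/∂(u,v) = | -3  -2 | = (-3)(1) - (-2)(-1) = -5.
                   | -1  1 |

Its absolute value is |J| = 5 (the area scaling factor).

Substituting x = -3u - 2v, y = -u + v into the integrand,

    15x - 15y → -30u - 45v,

so the integral becomes

    ∬_R (-30u - 45v) · |J| du dv = ∫_0^2 ∫_0^2 (-150u - 225v) dv du.

Inner (v): -300u - 450.
Outer (u): -1500.

Therefore ∬_D (15x - 15y) dx dy = -1500.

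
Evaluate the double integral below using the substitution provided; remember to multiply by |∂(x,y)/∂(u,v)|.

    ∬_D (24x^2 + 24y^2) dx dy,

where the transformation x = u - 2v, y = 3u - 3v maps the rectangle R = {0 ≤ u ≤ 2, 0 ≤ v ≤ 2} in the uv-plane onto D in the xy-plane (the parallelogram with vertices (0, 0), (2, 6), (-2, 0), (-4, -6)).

Compute the Jacobian determinant of (x, y) with respect to (u, v):

    ∂(x,y)/∂(u,v) = | 1  -2 | = (1)(-3) - (-2)(3) = 3.
                   | 3  -3 |

Its absolute value is |J| = 3 (the area scaling factor).

Substituting x = u - 2v, y = 3u - 3v into the integrand,

    24x^2 + 24y^2 → 240u^2 - 528u v + 312v^2,

so the integral becomes

    ∬_R (240u^2 - 528u v + 312v^2) · |J| du dv = ∫_0^2 ∫_0^2 (720u^2 - 1584u v + 936v^2) dv du.

Inner (v): 1440u^2 - 3168u + 2496.
Outer (u): 2496.

Therefore ∬_D (24x^2 + 24y^2) dx dy = 2496.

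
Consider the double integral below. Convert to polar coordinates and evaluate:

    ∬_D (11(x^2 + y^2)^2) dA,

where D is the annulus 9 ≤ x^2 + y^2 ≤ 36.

The region D is 3 ≤ r ≤ 6, 0 ≤ θ ≤ 2π in polar coordinates, where x = r cos(θ), y = r sin(θ), and dA = r dr dθ.

Under the substitution, the integrand becomes 11r^4, so

    ∬_D (11(x^2 + y^2)^2) dA = ∫_{0}^{2π} ∫_{3}^{6} (11r^4) · r dr dθ.

Inner integral (in r): ∫_{3}^{6} (11r^4) · r dr = 168399/2.

Outer integral (in θ): ∫_{0}^{2π} (168399/2) dθ = 168399π.

Therefore ∬_D (11(x^2 + y^2)^2) dA = 168399π.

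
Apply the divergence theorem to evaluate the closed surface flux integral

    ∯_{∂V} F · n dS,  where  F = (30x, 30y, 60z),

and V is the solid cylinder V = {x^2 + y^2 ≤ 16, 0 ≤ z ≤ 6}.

By the divergence theorem,

    ∯_{∂V} F · n dS = ∭_V (∇ · F) dV.

Compute the divergence:
    ∇ · F = ∂F_x/∂x + ∂F_y/∂y + ∂F_z/∂z = 30 + 30 + 60 = 120.

In cylindrical coordinates, x = r cos(θ), y = r sin(θ), z = z, dV = r dr dθ dz, with 0 ≤ r ≤ 4, 0 ≤ θ ≤ 2π, 0 ≤ z ≤ 6.

The integrand, after substitution and multiplying by the volume element, becomes (120) · r, so

    ∭_V (∇·F) dV = ∫_0^{2π} ∫_0^{4} ∫_0^{6} (120) · r dz dr dθ.

Inner (z from 0 to 6): 720r.
Middle (r from 0 to 4): 5760.
Outer (θ from 0 to 2π): 11520π.

Therefore ∯_{∂V} F · n dS = 11520π.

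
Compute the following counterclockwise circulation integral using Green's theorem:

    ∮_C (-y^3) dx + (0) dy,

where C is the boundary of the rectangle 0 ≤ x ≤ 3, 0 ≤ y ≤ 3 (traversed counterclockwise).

Green's theorem converts the closed line integral into a double integral over the enclosed region D:

    ∮_C P dx + Q dy = ∬_D (∂Q/∂x - ∂P/∂y) dA.

Here P = -y^3, Q = 0, so

    ∂Q/∂x = 0,    ∂P/∂y = -3y^2,
    ∂Q/∂x - ∂P/∂y = 3y^2.

D is the region 0 ≤ x ≤ 3, 0 ≤ y ≤ 3. Evaluating the double integral:

    ∬_D (3y^2) dA = ∫_0^{3} ∫_0^{3} (3y^2) dy dx.

Inner (y from 0 to 3): 27.
Outer (x from 0 to 3): 81.

Therefore ∮_C P dx + Q dy = 81.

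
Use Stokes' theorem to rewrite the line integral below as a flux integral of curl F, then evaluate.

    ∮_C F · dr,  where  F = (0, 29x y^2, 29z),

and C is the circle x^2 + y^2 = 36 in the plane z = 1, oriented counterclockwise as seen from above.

Let S be the flat disk x^2 + y^2 ≤ 36 in the plane z = 1, with upward unit normal n̂ = ẑ. By Stokes' theorem,

    ∮_C F · dr = ∬_S (∇ × F) · n̂ dS = ∬_D (curl F)_z dA,

where D is the disk x^2 + y^2 ≤ 36.

Compute the curl of F = (0, 29x y^2, 29z):
    (∇ × F)_x = ∂F_z/∂y - ∂F_y/∂z = 0,
    (∇ × F)_y = ∂F_x/∂z - ∂F_z/∂x = 0,
    (∇ × F)_z = ∂F_y/∂x - ∂F_x/∂y = 29y^2.

On z = 1, (curl F)_z = 29y^2.

Convert to polar (x = r cos θ, y = r sin θ, dA = r dr dθ); the integrand becomes 29r^2sin(θ)^2, so

    ∬_D (curl F)_z dA = ∫_0^{2π} ∫_0^{6} (29r^2sin(θ)^2) · r dr dθ.

Inner (r from 0 to 6): 9396sin(θ)^2.
Outer (θ from 0 to 2π): 9396π.

Therefore ∮_C F · dr = 9396π.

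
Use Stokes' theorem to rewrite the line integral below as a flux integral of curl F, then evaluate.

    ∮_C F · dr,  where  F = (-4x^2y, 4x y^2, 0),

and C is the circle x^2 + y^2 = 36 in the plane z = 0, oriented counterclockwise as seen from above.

Let S be the flat disk x^2 + y^2 ≤ 36 in the plane z = 0, with upward unit normal n̂ = ẑ. By Stokes' theorem,

    ∮_C F · dr = ∬_S (∇ × F) · n̂ dS = ∬_D (curl F)_z dA,

where D is the disk x^2 + y^2 ≤ 36.

Compute the curl of F = (-4x^2y, 4x y^2, 0):
    (∇ × F)_x = ∂F_z/∂y - ∂F_y/∂z = 0,
    (∇ × F)_y = ∂F_x/∂z - ∂F_z/∂x = 0,
    (∇ × F)_z = ∂F_y/∂x - ∂F_x/∂y = 4x^2 + 4y^2.

On z = 0, (curl F)_z = 4x^2 + 4y^2.

Convert to polar (x = r cos θ, y = r sin θ, dA = r dr dθ); the integrand becomes 4r^2, so

    ∬_D (curl F)_z dA = ∫_0^{2π} ∫_0^{6} (4r^2) · r dr dθ.

Inner (r from 0 to 6): 1296.
Outer (θ from 0 to 2π): 2592π.

Therefore ∮_C F · dr = 2592π.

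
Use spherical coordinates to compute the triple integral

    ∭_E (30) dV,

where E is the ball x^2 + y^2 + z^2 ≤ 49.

In spherical coordinates, x = ρ sin(φ) cos(θ), y = ρ sin(φ) sin(θ), z = ρ cos(φ), and dV = ρ^2 sin(φ) dρ dφ dθ.

The integrand becomes 30, so

    ∭_E (30) dV = ∫_{0}^{2π} ∫_{0}^{π} ∫_{0}^{7} (30) · ρ^2 sin(φ) dρ dφ dθ.

Inner (ρ): 3430sin(φ).
Middle (φ): 6860.
Outer (θ): 13720π.

Therefore the triple integral equals 13720π.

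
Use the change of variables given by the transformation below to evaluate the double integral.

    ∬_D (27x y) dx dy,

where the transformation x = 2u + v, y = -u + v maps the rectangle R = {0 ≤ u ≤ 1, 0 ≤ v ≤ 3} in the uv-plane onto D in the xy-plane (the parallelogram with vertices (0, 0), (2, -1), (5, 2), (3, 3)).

Compute the Jacobian determinant of (x, y) with respect to (u, v):

    ∂(x,y)/∂(u,v) = | 2  1 | = (2)(1) - (1)(-1) = 3.
                   | -1  1 |

Its absolute value is |J| = 3 (the area scaling factor).

Substituting x = 2u + v, y = -u + v into the integrand,

    27x y → -54u^2 + 27u v + 27v^2,

so the integral becomes

    ∬_R (-54u^2 + 27u v + 27v^2) · |J| du dv = ∫_0^1 ∫_0^3 (-162u^2 + 81u v + 81v^2) dv du.

Inner (v): -486u^2 + 729u/2 + 729.
Outer (u): 2997/4.

Therefore ∬_D (27x y) dx dy = 2997/4.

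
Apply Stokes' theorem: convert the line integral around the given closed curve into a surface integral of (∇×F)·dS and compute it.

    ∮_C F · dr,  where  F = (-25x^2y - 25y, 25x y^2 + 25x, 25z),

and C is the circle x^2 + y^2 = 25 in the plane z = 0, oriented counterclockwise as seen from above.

Let S be the flat disk x^2 + y^2 ≤ 25 in the plane z = 0, with upward unit normal n̂ = ẑ. By Stokes' theorem,

    ∮_C F · dr = ∬_S (∇ × F) · n̂ dS = ∬_D (curl F)_z dA,

where D is the disk x^2 + y^2 ≤ 25.

Compute the curl of F = (-25x^2y - 25y, 25x y^2 + 25x, 25z):
    (∇ × F)_x = ∂F_z/∂y - ∂F_y/∂z = 0,
    (∇ × F)_y = ∂F_x/∂z - ∂F_z/∂x = 0,
    (∇ × F)_z = ∂F_y/∂x - ∂F_x/∂y = 25x^2 + 25y^2 + 50.

On z = 0, (curl F)_z = 25x^2 + 25y^2 + 50.

Convert to polar (x = r cos θ, y = r sin θ, dA = r dr dθ); the integrand becomes 25r^2 + 50, so

    ∬_D (curl F)_z dA = ∫_0^{2π} ∫_0^{5} (25r^2 + 50) · r dr dθ.

Inner (r from 0 to 5): 18125/4.
Outer (θ from 0 to 2π): 18125π/2.

Therefore ∮_C F · dr = 18125π/2.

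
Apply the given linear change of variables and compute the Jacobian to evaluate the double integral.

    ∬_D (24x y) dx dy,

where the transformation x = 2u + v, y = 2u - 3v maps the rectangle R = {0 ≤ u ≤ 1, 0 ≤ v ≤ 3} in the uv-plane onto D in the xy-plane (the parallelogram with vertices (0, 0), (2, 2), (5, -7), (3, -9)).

Compute the Jacobian determinant of (x, y) with respect to (u, v):

    ∂(x,y)/∂(u,v) = | 2  1 | = (2)(-3) - (1)(2) = -8.
                   | 2  -3 |

Its absolute value is |J| = 8 (the area scaling factor).

Substituting x = 2u + v, y = 2u - 3v into the integrand,

    24x y → 96u^2 - 96u v - 72v^2,

so the integral becomes

    ∬_R (96u^2 - 96u v - 72v^2) · |J| du dv = ∫_0^1 ∫_0^3 (768u^2 - 768u v - 576v^2) dv du.

Inner (v): 2304u^2 - 3456u - 5184.
Outer (u): -6144.

Therefore ∬_D (24x y) dx dy = -6144.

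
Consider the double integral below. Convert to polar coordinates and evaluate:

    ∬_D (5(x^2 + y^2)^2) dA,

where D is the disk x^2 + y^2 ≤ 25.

The region D is 0 ≤ r ≤ 5, 0 ≤ θ ≤ 2π in polar coordinates, where x = r cos(θ), y = r sin(θ), and dA = r dr dθ.

Under the substitution, the integrand becomes 5r^4, so

    ∬_D (5(x^2 + y^2)^2) dA = ∫_{0}^{2π} ∫_{0}^{5} (5r^4) · r dr dθ.

Inner integral (in r): ∫_{0}^{5} (5r^4) · r dr = 78125/6.

Outer integral (in θ): ∫_{0}^{2π} (78125/6) dθ = 78125π/3.

Therefore ∬_D (5(x^2 + y^2)^2) dA = 78125π/3.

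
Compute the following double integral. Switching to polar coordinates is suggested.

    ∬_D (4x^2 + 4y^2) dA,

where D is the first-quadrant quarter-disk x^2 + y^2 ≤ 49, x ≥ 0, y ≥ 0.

The region D is 0 ≤ r ≤ 7, 0 ≤ θ ≤ π/2 in polar coordinates, where x = r cos(θ), y = r sin(θ), and dA = r dr dθ.

Under the substitution, the integrand becomes 4r^2, so

    ∬_D (4x^2 + 4y^2) dA = ∫_{0}^{π/2} ∫_{0}^{7} (4r^2) · r dr dθ.

Inner integral (in r): ∫_{0}^{7} (4r^2) · r dr = 2401.

Outer integral (in θ): ∫_{0}^{π/2} (2401) dθ = 2401π/2.

Therefore ∬_D (4x^2 + 4y^2) dA = 2401π/2.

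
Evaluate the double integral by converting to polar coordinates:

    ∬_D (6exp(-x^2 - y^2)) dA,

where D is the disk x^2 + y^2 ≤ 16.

The region D is 0 ≤ r ≤ 4, 0 ≤ θ ≤ 2π in polar coordinates, where x = r cos(θ), y = r sin(θ), and dA = r dr dθ.

Under the substitution, the integrand becomes 6exp(-r^2), so

    ∬_D (6exp(-x^2 - y^2)) dA = ∫_{0}^{2π} ∫_{0}^{4} (6exp(-r^2)) · r dr dθ.

Inner integral (in r): ∫_{0}^{4} (6exp(-r^2)) · r dr = 3 - 3exp(-16).

Outer integral (in θ): ∫_{0}^{2π} (3 - 3exp(-16)) dθ = -6π exp(-16) + 6π.

Therefore ∬_D (6exp(-x^2 - y^2)) dA = -6π exp(-16) + 6π.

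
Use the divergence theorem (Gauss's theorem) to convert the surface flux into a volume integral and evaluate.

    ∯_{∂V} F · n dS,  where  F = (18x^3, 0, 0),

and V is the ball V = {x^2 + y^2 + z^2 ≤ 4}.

By the divergence theorem,

    ∯_{∂V} F · n dS = ∭_V (∇ · F) dV.

Compute the divergence:
    ∇ · F = ∂F_x/∂x + ∂F_y/∂y + ∂F_z/∂z = 54x^2 + 0 + 0 = 54x^2.

In spherical coordinates, x = ρ sin(φ) cos(θ), y = ρ sin(φ) sin(θ), z = ρ cos(φ), dV = ρ^2 sin(φ) dρ dφ dθ, with 0 ≤ ρ ≤ 2, 0 ≤ φ ≤ π, 0 ≤ θ ≤ 2π.

The integrand, after substitution and multiplying by the volume element, becomes (54ρ^2sin(φ)^2cos(θ)^2) · ρ^2 sin(φ), so

    ∭_V (∇·F) dV = ∫_0^{2π} ∫_0^{π} ∫_0^{2} (54ρ^2sin(φ)^2cos(θ)^2) · ρ^2 sin(φ) dρ dφ dθ.

Inner (ρ from 0 to 2): 1728sin(φ)^3cos(θ)^2/5.
Middle (φ from 0 to π): 2304cos(θ)^2/5.
Outer (θ from 0 to 2π): 2304π/5.

Therefore ∯_{∂V} F · n dS = 2304π/5.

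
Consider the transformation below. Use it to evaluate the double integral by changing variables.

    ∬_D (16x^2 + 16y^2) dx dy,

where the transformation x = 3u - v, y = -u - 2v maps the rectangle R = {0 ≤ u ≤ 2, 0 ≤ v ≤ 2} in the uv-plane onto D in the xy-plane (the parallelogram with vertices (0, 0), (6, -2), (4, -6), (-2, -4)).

Compute the Jacobian determinant of (x, y) with respect to (u, v):

    ∂(x,y)/∂(u,v) = | 3  -1 | = (3)(-2) - (-1)(-1) = -7.
                   | -1  -2 |

Its absolute value is |J| = 7 (the area scaling factor).

Substituting x = 3u - v, y = -u - 2v into the integrand,

    16x^2 + 16y^2 → 160u^2 - 32u v + 80v^2,

so the integral becomes

    ∬_R (160u^2 - 32u v + 80v^2) · |J| du dv = ∫_0^2 ∫_0^2 (1120u^2 - 224u v + 560v^2) dv du.

Inner (v): 2240u^2 - 448u + 4480/3.
Outer (u): 8064.

Therefore ∬_D (16x^2 + 16y^2) dx dy = 8064.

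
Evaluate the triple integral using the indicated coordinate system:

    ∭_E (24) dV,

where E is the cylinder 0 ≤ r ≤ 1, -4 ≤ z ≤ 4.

In cylindrical coordinates, x = r cos(θ), y = r sin(θ), z = z, and dV = r dr dθ dz.

The integrand becomes 24, so

    ∭_E (24) dV = ∫_{0}^{2π} ∫_{0}^{1} ∫_{-4}^{4} (24) · r dz dr dθ.

Inner (z): 192r.
Middle (r from 0 to 1): 96.
Outer (θ): 192π.

Therefore the triple integral equals 192π.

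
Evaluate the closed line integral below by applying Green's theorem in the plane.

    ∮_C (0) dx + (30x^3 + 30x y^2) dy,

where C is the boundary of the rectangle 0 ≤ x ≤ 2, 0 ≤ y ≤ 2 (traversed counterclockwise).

Green's theorem converts the closed line integral into a double integral over the enclosed region D:

    ∮_C P dx + Q dy = ∬_D (∂Q/∂x - ∂P/∂y) dA.

Here P = 0, Q = 30x^3 + 30x y^2, so

    ∂Q/∂x = 90x^2 + 30y^2,    ∂P/∂y = 0,
    ∂Q/∂x - ∂P/∂y = 90x^2 + 30y^2.

D is the region 0 ≤ x ≤ 2, 0 ≤ y ≤ 2. Evaluating the double integral:

    ∬_D (90x^2 + 30y^2) dA = ∫_0^{2} ∫_0^{2} (90x^2 + 30y^2) dy dx.

Inner (y from 0 to 2): 180x^2 + 80.
Outer (x from 0 to 2): 640.

Therefore ∮_C P dx + Q dy = 640.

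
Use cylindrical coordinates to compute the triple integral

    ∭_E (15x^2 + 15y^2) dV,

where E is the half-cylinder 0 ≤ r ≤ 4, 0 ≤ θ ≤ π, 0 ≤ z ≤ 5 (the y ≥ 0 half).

In cylindrical coordinates, x = r cos(θ), y = r sin(θ), z = z, and dV = r dr dθ dz.

The integrand becomes 15r^2, so

    ∭_E (15x^2 + 15y^2) dV = ∫_{0}^{π} ∫_{0}^{4} ∫_{0}^{5} (15r^2) · r dz dr dθ.

Inner (z): 75r^3.
Middle (r from 0 to 4): 4800.
Outer (θ): 4800π.

Therefore the triple integral equals 4800π.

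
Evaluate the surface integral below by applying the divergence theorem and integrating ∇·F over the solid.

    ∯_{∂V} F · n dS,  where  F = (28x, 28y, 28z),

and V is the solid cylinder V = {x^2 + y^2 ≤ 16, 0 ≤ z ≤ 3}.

By the divergence theorem,

    ∯_{∂V} F · n dS = ∭_V (∇ · F) dV.

Compute the divergence:
    ∇ · F = ∂F_x/∂x + ∂F_y/∂y + ∂F_z/∂z = 28 + 28 + 28 = 84.

In cylindrical coordinates, x = r cos(θ), y = r sin(θ), z = z, dV = r dr dθ dz, with 0 ≤ r ≤ 4, 0 ≤ θ ≤ 2π, 0 ≤ z ≤ 3.

The integrand, after substitution and multiplying by the volume element, becomes (84) · r, so

    ∭_V (∇·F) dV = ∫_0^{2π} ∫_0^{4} ∫_0^{3} (84) · r dz dr dθ.

Inner (z from 0 to 3): 252r.
Middle (r from 0 to 4): 2016.
Outer (θ from 0 to 2π): 4032π.

Therefore ∯_{∂V} F · n dS = 4032π.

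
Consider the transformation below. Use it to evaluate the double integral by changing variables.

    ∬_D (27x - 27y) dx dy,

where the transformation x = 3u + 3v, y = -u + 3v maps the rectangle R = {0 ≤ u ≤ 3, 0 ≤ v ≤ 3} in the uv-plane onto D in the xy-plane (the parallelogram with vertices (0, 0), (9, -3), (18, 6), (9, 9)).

Compute the Jacobian determinant of (x, y) with respect to (u, v):

    ∂(x,y)/∂(u,v) = | 3  3 | = (3)(3) - (3)(-1) = 12.
                   | -1  3 |

Its absolute value is |J| = 12 (the area scaling factor).

Substituting x = 3u + 3v, y = -u + 3v into the integrand,

    27x - 27y → 108u,

so the integral becomes

    ∬_R (108u) · |J| du dv = ∫_0^3 ∫_0^3 (1296u) dv du.

Inner (v): 3888u.
Outer (u): 17496.

Therefore ∬_D (27x - 27y) dx dy = 17496.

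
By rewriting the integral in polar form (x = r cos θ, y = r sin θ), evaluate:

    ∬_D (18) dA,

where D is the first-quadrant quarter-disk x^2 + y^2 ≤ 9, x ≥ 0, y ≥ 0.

The region D is 0 ≤ r ≤ 3, 0 ≤ θ ≤ π/2 in polar coordinates, where x = r cos(θ), y = r sin(θ), and dA = r dr dθ.

Under the substitution, the integrand becomes 18, so

    ∬_D (18) dA = ∫_{0}^{π/2} ∫_{0}^{3} (18) · r dr dθ.

Inner integral (in r): ∫_{0}^{3} (18) · r dr = 81.

Outer integral (in θ): ∫_{0}^{π/2} (81) dθ = 81π/2.

Therefore ∬_D (18) dA = 81π/2.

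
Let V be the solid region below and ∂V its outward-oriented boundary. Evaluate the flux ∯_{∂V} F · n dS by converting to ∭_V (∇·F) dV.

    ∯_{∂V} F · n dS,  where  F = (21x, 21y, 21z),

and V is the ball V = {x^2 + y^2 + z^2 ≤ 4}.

By the divergence theorem,

    ∯_{∂V} F · n dS = ∭_V (∇ · F) dV.

Compute the divergence:
    ∇ · F = ∂F_x/∂x + ∂F_y/∂y + ∂F_z/∂z = 21 + 21 + 21 = 63.

In spherical coordinates, x = ρ sin(φ) cos(θ), y = ρ sin(φ) sin(θ), z = ρ cos(φ), dV = ρ^2 sin(φ) dρ dφ dθ, with 0 ≤ ρ ≤ 2, 0 ≤ φ ≤ π, 0 ≤ θ ≤ 2π.

The integrand, after substitution and multiplying by the volume element, becomes (63) · ρ^2 sin(φ), so

    ∭_V (∇·F) dV = ∫_0^{2π} ∫_0^{π} ∫_0^{2} (63) · ρ^2 sin(φ) dρ dφ dθ.

Inner (ρ from 0 to 2): 168sin(φ).
Middle (φ from 0 to π): 336.
Outer (θ from 0 to 2π): 672π.

Therefore ∯_{∂V} F · n dS = 672π.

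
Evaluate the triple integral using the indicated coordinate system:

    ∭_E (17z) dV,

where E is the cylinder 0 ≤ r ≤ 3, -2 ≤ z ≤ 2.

In cylindrical coordinates, x = r cos(θ), y = r sin(θ), z = z, and dV = r dr dθ dz.

The integrand becomes 17z, so

    ∭_E (17z) dV = ∫_{0}^{2π} ∫_{0}^{3} ∫_{-2}^{2} (17z) · r dz dr dθ.

Inner (z): 0.
Middle (r from 0 to 3): 0.
Outer (θ): 0.

Therefore the triple integral equals 0.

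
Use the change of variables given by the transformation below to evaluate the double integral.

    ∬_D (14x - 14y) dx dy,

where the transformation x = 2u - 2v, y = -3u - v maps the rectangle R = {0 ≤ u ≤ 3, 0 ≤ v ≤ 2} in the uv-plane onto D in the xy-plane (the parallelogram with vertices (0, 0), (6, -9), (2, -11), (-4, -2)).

Compute the Jacobian determinant of (x, y) with respect to (u, v):

    ∂(x,y)/∂(u,v) = | 2  -2 | = (2)(-1) - (-2)(-3) = -8.
                   | -3  -1 |

Its absolute value is |J| = 8 (the area scaling factor).

Substituting x = 2u - 2v, y = -3u - v into the integrand,

    14x - 14y → 70u - 14v,

so the integral becomes

    ∬_R (70u - 14v) · |J| du dv = ∫_0^3 ∫_0^2 (560u - 112v) dv du.

Inner (v): 1120u - 224.
Outer (u): 4368.

Therefore ∬_D (14x - 14y) dx dy = 4368.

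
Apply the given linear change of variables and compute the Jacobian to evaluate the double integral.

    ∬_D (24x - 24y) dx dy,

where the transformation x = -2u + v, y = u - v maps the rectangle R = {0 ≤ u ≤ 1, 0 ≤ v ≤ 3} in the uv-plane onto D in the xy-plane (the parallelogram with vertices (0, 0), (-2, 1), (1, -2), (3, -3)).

Compute the Jacobian determinant of (x, y) with respect to (u, v):

    ∂(x,y)/∂(u,v) = | -2  1 | = (-2)(-1) - (1)(1) = 1.
                   | 1  -1 |

Its absolute value is |J| = 1 (the area scaling factor).

Substituting x = -2u + v, y = u - v into the integrand,

    24x - 24y → -72u + 48v,

so the integral becomes

    ∬_R (-72u + 48v) · |J| du dv = ∫_0^1 ∫_0^3 (-72u + 48v) dv du.

Inner (v): 216 - 216u.
Outer (u): 108.

Therefore ∬_D (24x - 24y) dx dy = 108.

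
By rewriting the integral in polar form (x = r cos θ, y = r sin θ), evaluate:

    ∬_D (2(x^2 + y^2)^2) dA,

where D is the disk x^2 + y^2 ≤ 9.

The region D is 0 ≤ r ≤ 3, 0 ≤ θ ≤ 2π in polar coordinates, where x = r cos(θ), y = r sin(θ), and dA = r dr dθ.

Under the substitution, the integrand becomes 2r^4, so

    ∬_D (2(x^2 + y^2)^2) dA = ∫_{0}^{2π} ∫_{0}^{3} (2r^4) · r dr dθ.

Inner integral (in r): ∫_{0}^{3} (2r^4) · r dr = 243.

Outer integral (in θ): ∫_{0}^{2π} (243) dθ = 486π.

Therefore ∬_D (2(x^2 + y^2)^2) dA = 486π.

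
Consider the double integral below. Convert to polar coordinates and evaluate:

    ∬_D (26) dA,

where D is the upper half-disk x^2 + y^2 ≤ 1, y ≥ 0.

The region D is 0 ≤ r ≤ 1, 0 ≤ θ ≤ π in polar coordinates, where x = r cos(θ), y = r sin(θ), and dA = r dr dθ.

Under the substitution, the integrand becomes 26, so

    ∬_D (26) dA = ∫_{0}^{π} ∫_{0}^{1} (26) · r dr dθ.

Inner integral (in r): ∫_{0}^{1} (26) · r dr = 13.

Outer integral (in θ): ∫_{0}^{π} (13) dθ = 13π.

Therefore ∬_D (26) dA = 13π.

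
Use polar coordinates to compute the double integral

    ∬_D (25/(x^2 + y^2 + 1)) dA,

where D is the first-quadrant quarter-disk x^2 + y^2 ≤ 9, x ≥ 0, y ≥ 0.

The region D is 0 ≤ r ≤ 3, 0 ≤ θ ≤ π/2 in polar coordinates, where x = r cos(θ), y = r sin(θ), and dA = r dr dθ.

Under the substitution, the integrand becomes 25/(r^2 + 1), so

    ∬_D (25/(x^2 + y^2 + 1)) dA = ∫_{0}^{π/2} ∫_{0}^{3} (25/(r^2 + 1)) · r dr dθ.

Inner integral (in r): ∫_{0}^{3} (25/(r^2 + 1)) · r dr = 25log(10)/2.

Outer integral (in θ): ∫_{0}^{π/2} (25log(10)/2) dθ = 25π log(10)/4.

Therefore ∬_D (25/(x^2 + y^2 + 1)) dA = 25π log(10)/4.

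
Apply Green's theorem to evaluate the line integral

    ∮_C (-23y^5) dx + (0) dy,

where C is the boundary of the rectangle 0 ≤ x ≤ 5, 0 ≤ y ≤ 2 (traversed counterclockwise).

Green's theorem converts the closed line integral into a double integral over the enclosed region D:

    ∮_C P dx + Q dy = ∬_D (∂Q/∂x - ∂P/∂y) dA.

Here P = -23y^5, Q = 0, so

    ∂Q/∂x = 0,    ∂P/∂y = -115y^4,
    ∂Q/∂x - ∂P/∂y = 115y^4.

D is the region 0 ≤ x ≤ 5, 0 ≤ y ≤ 2. Evaluating the double integral:

    ∬_D (115y^4) dA = ∫_0^{5} ∫_0^{2} (115y^4) dy dx.

Inner (y from 0 to 2): 736.
Outer (x from 0 to 5): 3680.

Therefore ∮_C P dx + Q dy = 3680.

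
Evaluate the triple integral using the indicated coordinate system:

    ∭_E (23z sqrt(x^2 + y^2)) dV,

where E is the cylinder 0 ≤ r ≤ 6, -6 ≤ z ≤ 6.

In cylindrical coordinates, x = r cos(θ), y = r sin(θ), z = z, and dV = r dr dθ dz.

The integrand becomes 23r z, so

    ∭_E (23z sqrt(x^2 + y^2)) dV = ∫_{0}^{2π} ∫_{0}^{6} ∫_{-6}^{6} (23r z) · r dz dr dθ.

Inner (z): 0.
Middle (r from 0 to 6): 0.
Outer (θ): 0.

Therefore the triple integral equals 0.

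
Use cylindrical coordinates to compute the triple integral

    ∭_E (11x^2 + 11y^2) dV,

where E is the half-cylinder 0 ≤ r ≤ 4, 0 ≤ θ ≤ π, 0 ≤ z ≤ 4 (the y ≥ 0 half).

In cylindrical coordinates, x = r cos(θ), y = r sin(θ), z = z, and dV = r dr dθ dz.

The integrand becomes 11r^2, so

    ∭_E (11x^2 + 11y^2) dV = ∫_{0}^{π} ∫_{0}^{4} ∫_{0}^{4} (11r^2) · r dz dr dθ.

Inner (z): 44r^3.
Middle (r from 0 to 4): 2816.
Outer (θ): 2816π.

Therefore the triple integral equals 2816π.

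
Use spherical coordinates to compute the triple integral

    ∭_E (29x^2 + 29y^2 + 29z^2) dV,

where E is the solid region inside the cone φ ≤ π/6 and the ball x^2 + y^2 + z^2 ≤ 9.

In spherical coordinates, x = ρ sin(φ) cos(θ), y = ρ sin(φ) sin(θ), z = ρ cos(φ), and dV = ρ^2 sin(φ) dρ dφ dθ.

The integrand becomes 29ρ^2, so

    ∭_E (29x^2 + 29y^2 + 29z^2) dV = ∫_{0}^{2π} ∫_{0}^{π/6} ∫_{0}^{3} (29ρ^2) · ρ^2 sin(φ) dρ dφ dθ.

Inner (ρ): 7047sin(φ)/5.
Middle (φ): 7047/5 - 7047sqrt(3)/10.
Outer (θ): 7047π (2 - sqrt(3))/5.

Therefore the triple integral equals 7047π (2 - sqrt(3))/5.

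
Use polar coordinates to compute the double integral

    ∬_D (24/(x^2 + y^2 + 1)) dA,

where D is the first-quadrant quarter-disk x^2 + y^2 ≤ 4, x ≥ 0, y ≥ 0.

The region D is 0 ≤ r ≤ 2, 0 ≤ θ ≤ π/2 in polar coordinates, where x = r cos(θ), y = r sin(θ), and dA = r dr dθ.

Under the substitution, the integrand becomes 24/(r^2 + 1), so

    ∬_D (24/(x^2 + y^2 + 1)) dA = ∫_{0}^{π/2} ∫_{0}^{2} (24/(r^2 + 1)) · r dr dθ.

Inner integral (in r): ∫_{0}^{2} (24/(r^2 + 1)) · r dr = log(244140625).

Outer integral (in θ): ∫_{0}^{π/2} (log(244140625)) dθ = 6π log(5).

Therefore ∬_D (24/(x^2 + y^2 + 1)) dA = 6π log(5).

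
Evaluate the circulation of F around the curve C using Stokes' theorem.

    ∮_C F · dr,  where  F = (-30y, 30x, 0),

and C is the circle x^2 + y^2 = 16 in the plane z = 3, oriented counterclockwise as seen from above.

Let S be the flat disk x^2 + y^2 ≤ 16 in the plane z = 3, with upward unit normal n̂ = ẑ. By Stokes' theorem,

    ∮_C F · dr = ∬_S (∇ × F) · n̂ dS = ∬_D (curl F)_z dA,

where D is the disk x^2 + y^2 ≤ 16.

Compute the curl of F = (-30y, 30x, 0):
    (∇ × F)_x = ∂F_z/∂y - ∂F_y/∂z = 0,
    (∇ × F)_y = ∂F_x/∂z - ∂F_z/∂x = 0,
    (∇ × F)_z = ∂F_y/∂x - ∂F_x/∂y = 60.

On z = 3, (curl F)_z = 60.

Convert to polar (x = r cos θ, y = r sin θ, dA = r dr dθ); the integrand becomes 60, so

    ∬_D (curl F)_z dA = ∫_0^{2π} ∫_0^{4} (60) · r dr dθ.

Inner (r from 0 to 4): 480.
Outer (θ from 0 to 2π): 960π.

Therefore ∮_C F · dr = 960π.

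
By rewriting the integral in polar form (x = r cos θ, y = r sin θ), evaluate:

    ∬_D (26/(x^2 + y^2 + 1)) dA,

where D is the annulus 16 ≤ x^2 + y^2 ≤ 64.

The region D is 4 ≤ r ≤ 8, 0 ≤ θ ≤ 2π in polar coordinates, where x = r cos(θ), y = r sin(θ), and dA = r dr dθ.

Under the substitution, the integrand becomes 26/(r^2 + 1), so

    ∬_D (26/(x^2 + y^2 + 1)) dA = ∫_{0}^{2π} ∫_{4}^{8} (26/(r^2 + 1)) · r dr dθ.

Inner integral (in r): ∫_{4}^{8} (26/(r^2 + 1)) · r dr = log(369720589101871337890625/9904578032905937).

Outer integral (in θ): ∫_{0}^{2π} (log(369720589101871337890625/9904578032905937)) dθ = log((369720589101871337890625/9904578032905937)^(2π)).

Therefore ∬_D (26/(x^2 + y^2 + 1)) dA = log((369720589101871337890625/9904578032905937)^(2π)).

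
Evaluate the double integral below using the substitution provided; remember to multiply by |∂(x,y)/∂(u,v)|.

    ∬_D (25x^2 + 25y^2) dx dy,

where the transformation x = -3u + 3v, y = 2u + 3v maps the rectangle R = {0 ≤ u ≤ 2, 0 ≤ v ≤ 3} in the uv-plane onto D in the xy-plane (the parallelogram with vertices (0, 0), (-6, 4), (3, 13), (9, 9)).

Compute the Jacobian determinant of (x, y) with respect to (u, v):

    ∂(x,y)/∂(u,v) = | -3  3 | = (-3)(3) - (3)(2) = -15.
                   | 2  3 |

Its absolute value is |J| = 15 (the area scaling factor).

Substituting x = -3u + 3v, y = 2u + 3v into the integrand,

    25x^2 + 25y^2 → 325u^2 - 150u v + 450v^2,

so the integral becomes

    ∬_R (325u^2 - 150u v + 450v^2) · |J| du dv = ∫_0^2 ∫_0^3 (4875u^2 - 2250u v + 6750v^2) dv du.

Inner (v): 14625u^2 - 10125u + 60750.
Outer (u): 140250.

Therefore ∬_D (25x^2 + 25y^2) dx dy = 140250.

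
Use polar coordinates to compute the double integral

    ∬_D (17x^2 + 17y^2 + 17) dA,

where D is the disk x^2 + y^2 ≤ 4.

The region D is 0 ≤ r ≤ 2, 0 ≤ θ ≤ 2π in polar coordinates, where x = r cos(θ), y = r sin(θ), and dA = r dr dθ.

Under the substitution, the integrand becomes 17r^2 + 17, so

    ∬_D (17x^2 + 17y^2 + 17) dA = ∫_{0}^{2π} ∫_{0}^{2} (17r^2 + 17) · r dr dθ.

Inner integral (in r): ∫_{0}^{2} (17r^2 + 17) · r dr = 102.

Outer integral (in θ): ∫_{0}^{2π} (102) dθ = 204π.

Therefore ∬_D (17x^2 + 17y^2 + 17) dA = 204π.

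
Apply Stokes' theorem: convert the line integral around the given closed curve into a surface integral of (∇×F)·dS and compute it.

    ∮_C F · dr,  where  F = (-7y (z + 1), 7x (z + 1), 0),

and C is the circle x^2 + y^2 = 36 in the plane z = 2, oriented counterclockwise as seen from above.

Let S be the flat disk x^2 + y^2 ≤ 36 in the plane z = 2, with upward unit normal n̂ = ẑ. By Stokes' theorem,

    ∮_C F · dr = ∬_S (∇ × F) · n̂ dS = ∬_D (curl F)_z dA,

where D is the disk x^2 + y^2 ≤ 36.

Compute the curl of F = (-7y (z + 1), 7x (z + 1), 0):
    (∇ × F)_x = ∂F_z/∂y - ∂F_y/∂z = -7x,
    (∇ × F)_y = ∂F_x/∂z - ∂F_z/∂x = -7y,
    (∇ × F)_z = ∂F_y/∂x - ∂F_x/∂y = 14z + 14.

On z = 2, (curl F)_z = 42.

Convert to polar (x = r cos θ, y = r sin θ, dA = r dr dθ); the integrand becomes 42, so

    ∬_D (curl F)_z dA = ∫_0^{2π} ∫_0^{6} (42) · r dr dθ.

Inner (r from 0 to 6): 756.
Outer (θ from 0 to 2π): 1512π.

Therefore ∮_C F · dr = 1512π.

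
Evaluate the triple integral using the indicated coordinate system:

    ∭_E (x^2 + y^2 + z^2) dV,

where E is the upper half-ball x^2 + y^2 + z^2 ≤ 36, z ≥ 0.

In spherical coordinates, x = ρ sin(φ) cos(θ), y = ρ sin(φ) sin(θ), z = ρ cos(φ), and dV = ρ^2 sin(φ) dρ dφ dθ.

The integrand becomes ρ^2, so

    ∭_E (x^2 + y^2 + z^2) dV = ∫_{0}^{2π} ∫_{0}^{π/2} ∫_{0}^{6} (ρ^2) · ρ^2 sin(φ) dρ dφ dθ.

Inner (ρ): 7776sin(φ)/5.
Middle (φ): 7776/5.
Outer (θ): 15552π/5.

Therefore the triple integral equals 15552π/5.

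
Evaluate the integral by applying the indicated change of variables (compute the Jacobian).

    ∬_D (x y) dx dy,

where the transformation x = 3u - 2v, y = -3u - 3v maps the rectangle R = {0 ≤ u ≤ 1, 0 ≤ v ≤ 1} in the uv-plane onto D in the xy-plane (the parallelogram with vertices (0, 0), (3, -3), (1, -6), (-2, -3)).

Compute the Jacobian determinant of (x, y) with respect to (u, v):

    ∂(x,y)/∂(u,v) = | 3  -2 | = (3)(-3) - (-2)(-3) = -15.
                   | -3  -3 |

Its absolute value is |J| = 15 (the area scaling factor).

Substituting x = 3u - 2v, y = -3u - 3v into the integrand,

    x y → -9u^2 - 3u v + 6v^2,

so the integral becomes

    ∬_R (-9u^2 - 3u v + 6v^2) · |J| du dv = ∫_0^1 ∫_0^1 (-135u^2 - 45u v + 90v^2) dv du.

Inner (v): -135u^2 - 45u/2 + 30.
Outer (u): -105/4.

Therefore ∬_D (x y) dx dy = -105/4.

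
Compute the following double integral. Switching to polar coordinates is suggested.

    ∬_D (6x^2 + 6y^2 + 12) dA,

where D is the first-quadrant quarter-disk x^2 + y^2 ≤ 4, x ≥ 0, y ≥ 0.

The region D is 0 ≤ r ≤ 2, 0 ≤ θ ≤ π/2 in polar coordinates, where x = r cos(θ), y = r sin(θ), and dA = r dr dθ.

Under the substitution, the integrand becomes 6r^2 + 12, so

    ∬_D (6x^2 + 6y^2 + 12) dA = ∫_{0}^{π/2} ∫_{0}^{2} (6r^2 + 12) · r dr dθ.

Inner integral (in r): ∫_{0}^{2} (6r^2 + 12) · r dr = 48.

Outer integral (in θ): ∫_{0}^{π/2} (48) dθ = 24π.

Therefore ∬_D (6x^2 + 6y^2 + 12) dA = 24π.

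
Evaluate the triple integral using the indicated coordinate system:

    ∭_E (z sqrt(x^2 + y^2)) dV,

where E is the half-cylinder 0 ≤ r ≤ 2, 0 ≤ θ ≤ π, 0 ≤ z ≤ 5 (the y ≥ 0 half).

In cylindrical coordinates, x = r cos(θ), y = r sin(θ), z = z, and dV = r dr dθ dz.

The integrand becomes r z, so

    ∭_E (z sqrt(x^2 + y^2)) dV = ∫_{0}^{π} ∫_{0}^{2} ∫_{0}^{5} (r z) · r dz dr dθ.

Inner (z): 25r^2/2.
Middle (r from 0 to 2): 100/3.
Outer (θ): 100π/3.

Therefore the triple integral equals 100π/3.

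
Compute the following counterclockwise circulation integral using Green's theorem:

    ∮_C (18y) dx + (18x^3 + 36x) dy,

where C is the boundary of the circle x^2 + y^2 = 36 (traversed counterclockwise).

Green's theorem converts the closed line integral into a double integral over the enclosed region D:

    ∮_C P dx + Q dy = ∬_D (∂Q/∂x - ∂P/∂y) dA.

Here P = 18y, Q = 18x^3 + 36x, so

    ∂Q/∂x = 54x^2 + 36,    ∂P/∂y = 18,
    ∂Q/∂x - ∂P/∂y = 54x^2 + 18.

D is the region x^2 + y^2 ≤ 36. Evaluating the double integral:

In polar coordinates (x = r cos θ, y = r sin θ, dA = r dr dθ) the integrand becomes 54r^2cos(θ)^2 + 18, so

    ∬_D (54x^2 + 18) dA = ∫_0^{2π} ∫_0^{6} (54r^2cos(θ)^2 + 18) · r dr dθ.

Inner (r from 0 to 6): 17496cos(θ)^2 + 324.
Outer (θ from 0 to 2π): 18144π.

Therefore ∮_C P dx + Q dy = 18144π.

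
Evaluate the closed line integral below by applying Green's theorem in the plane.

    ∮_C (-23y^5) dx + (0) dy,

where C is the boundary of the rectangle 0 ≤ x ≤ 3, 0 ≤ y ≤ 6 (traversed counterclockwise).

Green's theorem converts the closed line integral into a double integral over the enclosed region D:

    ∮_C P dx + Q dy = ∬_D (∂Q/∂x - ∂P/∂y) dA.

Here P = -23y^5, Q = 0, so

    ∂Q/∂x = 0,    ∂P/∂y = -115y^4,
    ∂Q/∂x - ∂P/∂y = 115y^4.

D is the region 0 ≤ x ≤ 3, 0 ≤ y ≤ 6. Evaluating the double integral:

    ∬_D (115y^4) dA = ∫_0^{3} ∫_0^{6} (115y^4) dy dx.

Inner (y from 0 to 6): 178848.
Outer (x from 0 to 3): 536544.

Therefore ∮_C P dx + Q dy = 536544.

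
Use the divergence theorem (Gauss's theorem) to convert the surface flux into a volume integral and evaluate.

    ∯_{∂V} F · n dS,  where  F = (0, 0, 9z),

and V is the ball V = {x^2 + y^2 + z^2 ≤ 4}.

By the divergence theorem,

    ∯_{∂V} F · n dS = ∭_V (∇ · F) dV.

Compute the divergence:
    ∇ · F = ∂F_x/∂x + ∂F_y/∂y + ∂F_z/∂z = 0 + 0 + 9 = 9.

In spherical coordinates, x = ρ sin(φ) cos(θ), y = ρ sin(φ) sin(θ), z = ρ cos(φ), dV = ρ^2 sin(φ) dρ dφ dθ, with 0 ≤ ρ ≤ 2, 0 ≤ φ ≤ π, 0 ≤ θ ≤ 2π.

The integrand, after substitution and multiplying by the volume element, becomes (9) · ρ^2 sin(φ), so

    ∭_V (∇·F) dV = ∫_0^{2π} ∫_0^{π} ∫_0^{2} (9) · ρ^2 sin(φ) dρ dφ dθ.

Inner (ρ from 0 to 2): 24sin(φ).
Middle (φ from 0 to π): 48.
Outer (θ from 0 to 2π): 96π.

Therefore ∯_{∂V} F · n dS = 96π.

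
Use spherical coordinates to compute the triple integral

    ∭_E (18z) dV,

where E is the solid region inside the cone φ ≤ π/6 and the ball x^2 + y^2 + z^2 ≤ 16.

In spherical coordinates, x = ρ sin(φ) cos(θ), y = ρ sin(φ) sin(θ), z = ρ cos(φ), and dV = ρ^2 sin(φ) dρ dφ dθ.

The integrand becomes 18ρ cos(φ), so

    ∭_E (18z) dV = ∫_{0}^{2π} ∫_{0}^{π/6} ∫_{0}^{4} (18ρ cos(φ)) · ρ^2 sin(φ) dρ dφ dθ.

Inner (ρ): 576sin(2φ).
Middle (φ): 144.
Outer (θ): 288π.

Therefore the triple integral equals 288π.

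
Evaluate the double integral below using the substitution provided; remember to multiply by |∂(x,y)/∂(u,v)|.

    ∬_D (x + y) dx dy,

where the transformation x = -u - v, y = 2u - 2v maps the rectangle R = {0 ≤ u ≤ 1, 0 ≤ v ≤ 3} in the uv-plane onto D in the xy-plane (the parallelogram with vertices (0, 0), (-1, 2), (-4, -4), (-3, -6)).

Compute the Jacobian determinant of (x, y) with respect to (u, v):

    ∂(x,y)/∂(u,v) = | -1  -1 | = (-1)(-2) - (-1)(2) = 4.
                   | 2  -2 |

Its absolute value is |J| = 4 (the area scaling factor).

Substituting x = -u - v, y = 2u - 2v into the integrand,

    x + y → u - 3v,

so the integral becomes

    ∬_R (u - 3v) · |J| du dv = ∫_0^1 ∫_0^3 (4u - 12v) dv du.

Inner (v): 12u - 54.
Outer (u): -48.

Therefore ∬_D (x + y) dx dy = -48.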